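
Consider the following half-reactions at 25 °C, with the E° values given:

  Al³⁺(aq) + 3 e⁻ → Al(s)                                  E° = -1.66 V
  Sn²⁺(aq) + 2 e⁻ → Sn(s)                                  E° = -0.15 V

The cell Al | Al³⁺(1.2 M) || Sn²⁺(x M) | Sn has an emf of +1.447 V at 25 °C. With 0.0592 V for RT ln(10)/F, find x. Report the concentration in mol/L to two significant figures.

Sn²⁺/Sn is the cathode, Al³⁺/Al the anode: E°cell = +1.51 V, n = 6.
Overall reaction: 3 Sn²⁺(aq) + 2 Al(s) → 3 Sn(s) + 2 Al³⁺(aq); Q = [Al³⁺]^2/[Sn²⁺]^3.
From E = E° − (0.0592/n) log Q: log Q = (E° − E)·n/0.0592 = (+1.51 − (+1.447))·6/0.0592 = 6.3851.
So 3·log[Sn²⁺] = 2·log(1.2) − log Q = 0.1584 − (6.3851) = -6.2267; log[Sn²⁺] = -6.2267 / 3 = -2.0756; [Sn²⁺] = 10^(-2.0756) ≈ 0.0084 M.

0.0084 M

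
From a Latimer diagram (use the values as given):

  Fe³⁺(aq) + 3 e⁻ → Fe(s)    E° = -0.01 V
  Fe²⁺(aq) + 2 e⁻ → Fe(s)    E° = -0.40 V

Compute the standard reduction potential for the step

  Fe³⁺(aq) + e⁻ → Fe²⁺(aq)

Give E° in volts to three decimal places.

+0.770 V

Sequential free energies add, so n₃E°₃ = n₁E°₁ + n₂E°₂.
With n₃ = 3, and the known step contributing 2×(-0.40) V, the unknown satisfies 1·E° = 3×(-0.01) − 2×(-0.40) = +0.770.
E° = +0.770 / 1 = +0.770 V.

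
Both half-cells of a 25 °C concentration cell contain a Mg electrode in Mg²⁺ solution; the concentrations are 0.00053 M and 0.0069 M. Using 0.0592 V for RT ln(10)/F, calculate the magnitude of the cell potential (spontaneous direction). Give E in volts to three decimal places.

For a concentration cell E°cell = 0. The 0.0069 M side is the cathode (reduction is favoured where [Mg²⁺] is higher).
With n = 2, E = −(0.0592/2) log([Mg²⁺]ₐₙ/[Mg²⁺]꜀ₐₜ) = −(0.0592/2) log(0.00053/0.0069) = −(0.0592/2)(-1.115) = +0.033 V.

+0.033 V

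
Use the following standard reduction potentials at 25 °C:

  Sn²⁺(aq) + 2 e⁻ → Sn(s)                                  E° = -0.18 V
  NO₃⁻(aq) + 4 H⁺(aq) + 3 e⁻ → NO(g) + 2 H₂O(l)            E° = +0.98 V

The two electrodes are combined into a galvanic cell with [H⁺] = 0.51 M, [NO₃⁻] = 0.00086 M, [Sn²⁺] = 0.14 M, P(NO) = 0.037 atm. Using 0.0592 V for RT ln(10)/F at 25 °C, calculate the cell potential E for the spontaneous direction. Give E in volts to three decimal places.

+1.130 V

NO₃⁻/NO is the cathode (higher E°), Sn²⁺/Sn the anode: E°cell = +0.98 − (-0.18) = +1.16 V, n = 6.
Overall: 2 NO₃⁻(aq) + 8 H⁺(aq) + 3 Sn(s) → 2 NO(g) + 4 H₂O(l) + 3 Sn²⁺(aq)
Q = P(NO)^2·[Sn²⁺]^3 / ([NO₃⁻]^2·[H⁺]^8); log Q = 3.045.
E = E° − (0.0592/n) log Q = +1.16 − (0.0592/6)(3.045) = +1.130 V.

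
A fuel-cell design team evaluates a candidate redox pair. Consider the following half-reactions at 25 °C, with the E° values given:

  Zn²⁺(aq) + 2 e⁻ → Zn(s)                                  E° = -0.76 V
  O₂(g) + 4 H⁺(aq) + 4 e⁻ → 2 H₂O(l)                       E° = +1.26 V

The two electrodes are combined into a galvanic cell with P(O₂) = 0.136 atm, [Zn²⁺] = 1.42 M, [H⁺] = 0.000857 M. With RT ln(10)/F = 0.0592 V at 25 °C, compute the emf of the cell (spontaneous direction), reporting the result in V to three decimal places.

+1.821 V

O₂/H₂O is the cathode (higher E°), Zn²⁺/Zn the anode: E°cell = +1.26 − (-0.76) = +2.02 V, n = 4.
Overall: O₂(g) + 4 H⁺(aq) + 2 Zn(s) → 2 H₂O(l) + 2 Zn²⁺(aq)
Q = [Zn²⁺]^2 / (P(O₂)·[H⁺]^4); log Q = 13.439.
E = E° − (0.0592/n) log Q = +2.02 − (0.0592/4)(13.439) = +1.821 V.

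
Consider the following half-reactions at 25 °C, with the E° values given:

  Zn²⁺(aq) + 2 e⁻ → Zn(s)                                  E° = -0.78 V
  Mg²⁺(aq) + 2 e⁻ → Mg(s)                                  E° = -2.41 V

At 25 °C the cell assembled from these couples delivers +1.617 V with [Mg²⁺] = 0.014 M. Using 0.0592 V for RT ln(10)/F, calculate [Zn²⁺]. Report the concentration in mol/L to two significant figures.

Zn²⁺/Zn is the cathode, Mg²⁺/Mg the anode: E°cell = +1.63 V, n = 2.
Overall reaction: Zn²⁺(aq) + Mg(s) → Zn(s) + Mg²⁺(aq); Q = [Mg²⁺]^1/[Zn²⁺]^1.
From E = E° − (0.0592/n) log Q: log Q = (E° − E)·n/0.0592 = (+1.63 − (+1.617))·2/0.0592 = 0.4392.
So 1·log[Zn²⁺] = 1·log(0.014) − log Q = -1.8539 − (0.4392) = -2.2931; [Zn²⁺] = 10^(-2.2931) ≈ 0.0051 M.

0.0051 M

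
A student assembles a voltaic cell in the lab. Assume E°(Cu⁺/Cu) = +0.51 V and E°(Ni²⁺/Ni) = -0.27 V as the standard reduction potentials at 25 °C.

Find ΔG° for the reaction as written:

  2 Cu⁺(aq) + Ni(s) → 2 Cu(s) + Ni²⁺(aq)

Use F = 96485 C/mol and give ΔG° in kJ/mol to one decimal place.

As written, Cu⁺/Cu is reduced (cathode) and Ni²⁺/Ni is oxidised (anode), so E°cell = (+0.51) − (-0.27) = +0.78 V.
Balancing electrons gives n = 2.
ΔG° = −nFE° = −(2)(96485)(+0.78) = -150,517 J = -150.5 kJ/mol.

-150.5 kJ/mol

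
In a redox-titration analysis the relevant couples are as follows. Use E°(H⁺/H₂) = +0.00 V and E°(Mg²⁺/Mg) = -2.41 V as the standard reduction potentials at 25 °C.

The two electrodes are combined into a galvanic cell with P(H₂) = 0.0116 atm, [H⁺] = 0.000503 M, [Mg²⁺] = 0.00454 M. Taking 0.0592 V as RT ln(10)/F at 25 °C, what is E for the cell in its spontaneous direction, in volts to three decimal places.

+2.341 V

H⁺/H₂ is the cathode (higher E°), Mg²⁺/Mg the anode: E°cell = +0.00 − (-2.41) = +2.41 V, n = 2.
Overall: 2 H⁺(aq) + Mg(s) → H₂(g) + Mg²⁺(aq)
Q = P(H₂)·[Mg²⁺] / ([H⁺]^2); log Q = 2.318.
E = E° − (0.0592/n) log Q = +2.41 − (0.0592/2)(2.318) = +2.341 V.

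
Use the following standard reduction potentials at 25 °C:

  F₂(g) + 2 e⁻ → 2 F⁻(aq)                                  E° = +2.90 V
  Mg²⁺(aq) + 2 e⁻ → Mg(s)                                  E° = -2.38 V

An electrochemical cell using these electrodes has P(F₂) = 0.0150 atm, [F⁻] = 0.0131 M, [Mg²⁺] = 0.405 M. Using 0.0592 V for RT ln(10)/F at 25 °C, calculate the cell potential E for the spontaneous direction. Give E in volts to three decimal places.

F₂/F⁻ is the cathode (higher E°), Mg²⁺/Mg the anode: E°cell = +2.90 − (-2.38) = +5.28 V, n = 2.
Overall: F₂(g) + Mg(s) → 2 F⁻(aq) + Mg²⁺(aq)
Q = [F⁻]^2·[Mg²⁺] / (P(F₂)); log Q = -2.334.
E = E° − (0.0592/n) log Q = +5.28 − (0.0592/2)(-2.334) = +5.349 V.

+5.349 V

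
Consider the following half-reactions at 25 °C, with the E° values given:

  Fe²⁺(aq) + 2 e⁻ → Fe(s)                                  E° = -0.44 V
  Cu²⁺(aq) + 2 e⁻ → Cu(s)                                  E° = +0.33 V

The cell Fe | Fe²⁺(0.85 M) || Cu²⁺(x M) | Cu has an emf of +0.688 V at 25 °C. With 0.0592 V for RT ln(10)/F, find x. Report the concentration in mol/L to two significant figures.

Cu²⁺/Cu is the cathode, Fe²⁺/Fe the anode: E°cell = +0.77 V, n = 2.
Overall reaction: Cu²⁺(aq) + Fe(s) → Cu(s) + Fe²⁺(aq); Q = [Fe²⁺]^1/[Cu²⁺]^1.
From E = E° − (0.0592/n) log Q: log Q = (E° − E)·n/0.0592 = (+0.77 − (+0.688))·2/0.0592 = 2.7703.
So 1·log[Cu²⁺] = 1·log(0.85) − log Q = -0.0706 − (2.7703) = -2.8409; [Cu²⁺] = 10^(-2.8409) ≈ 0.0014 M.

0.0014 M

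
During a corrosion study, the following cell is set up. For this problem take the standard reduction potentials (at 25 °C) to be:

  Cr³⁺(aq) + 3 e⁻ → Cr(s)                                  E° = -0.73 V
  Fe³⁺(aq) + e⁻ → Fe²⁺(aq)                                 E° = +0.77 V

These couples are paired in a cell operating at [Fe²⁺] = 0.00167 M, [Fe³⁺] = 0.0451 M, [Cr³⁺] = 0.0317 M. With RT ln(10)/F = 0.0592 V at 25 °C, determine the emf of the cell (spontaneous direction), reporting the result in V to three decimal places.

+1.614 V

Fe³⁺/Fe²⁺ is the cathode (higher E°), Cr³⁺/Cr the anode: E°cell = +0.77 − (-0.73) = +1.50 V, n = 3.
Overall: 3 Fe³⁺(aq) + Cr(s) → 3 Fe²⁺(aq) + Cr³⁺(aq)
Q = [Fe²⁺]^3·[Cr³⁺] / ([Fe³⁺]^3); log Q = -5.793.
E = E° − (0.0592/n) log Q = +1.50 − (0.0592/3)(-5.793) = +1.614 V.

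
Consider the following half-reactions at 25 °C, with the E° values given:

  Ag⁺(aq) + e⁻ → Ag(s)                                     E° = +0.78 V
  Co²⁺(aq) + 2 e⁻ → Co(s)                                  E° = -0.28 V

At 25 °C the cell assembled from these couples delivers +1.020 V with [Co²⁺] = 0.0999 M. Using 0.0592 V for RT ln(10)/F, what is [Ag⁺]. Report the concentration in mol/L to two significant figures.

0.067 M

Ag⁺/Ag is the cathode, Co²⁺/Co the anode: E°cell = +1.06 V, n = 2.
Overall reaction: 2 Ag⁺(aq) + Co(s) → 2 Ag(s) + Co²⁺(aq); Q = [Co²⁺]^1/[Ag⁺]^2.
From E = E° − (0.0592/n) log Q: log Q = (E° − E)·n/0.0592 = (+1.06 − (+1.020))·2/0.0592 = 1.3514.
So 2·log[Ag⁺] = 1·log(0.0999) − log Q = -1.0004 − (1.3514) = -2.3518; log[Ag⁺] = -2.3518 / 2 = -1.1759; [Ag⁺] = 10^(-1.1759) ≈ 0.067 M.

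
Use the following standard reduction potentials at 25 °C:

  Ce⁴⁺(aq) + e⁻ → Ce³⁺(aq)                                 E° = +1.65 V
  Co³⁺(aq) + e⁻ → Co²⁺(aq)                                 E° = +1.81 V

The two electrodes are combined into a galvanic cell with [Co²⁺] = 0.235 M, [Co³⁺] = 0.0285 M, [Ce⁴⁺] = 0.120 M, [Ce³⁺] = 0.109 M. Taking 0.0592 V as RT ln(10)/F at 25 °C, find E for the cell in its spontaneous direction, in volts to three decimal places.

+0.103 V

Co³⁺/Co²⁺ is the cathode (higher E°), Ce⁴⁺/Ce³⁺ the anode: E°cell = +1.81 − (+1.65) = +0.16 V, n = 1.
Overall: Co³⁺(aq) + Ce³⁺(aq) → Co²⁺(aq) + Ce⁴⁺(aq)
Q = [Co²⁺]·[Ce⁴⁺] / ([Co³⁺]·[Ce³⁺]); log Q = 0.958.
E = E° − (0.0592/n) log Q = +0.16 − (0.0592/1)(0.958) = +0.103 V.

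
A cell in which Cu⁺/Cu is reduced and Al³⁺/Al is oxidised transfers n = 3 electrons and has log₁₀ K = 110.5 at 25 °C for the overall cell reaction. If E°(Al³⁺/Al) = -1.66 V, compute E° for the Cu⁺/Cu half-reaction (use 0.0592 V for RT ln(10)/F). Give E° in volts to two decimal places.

+0.52 V

E°cell = (0.0592/n)·log K = (0.0592/3)(110.5) = +2.181 V.
Since Cu⁺/Cu is the cathode and Al³⁺/Al the anode, E°cell = E°(Cu⁺/Cu) − E°(Al³⁺/Al).
So E°(Cu⁺/Cu) = E°cell + E°(Al³⁺/Al) = +2.181 + (-1.66) = +0.52 V.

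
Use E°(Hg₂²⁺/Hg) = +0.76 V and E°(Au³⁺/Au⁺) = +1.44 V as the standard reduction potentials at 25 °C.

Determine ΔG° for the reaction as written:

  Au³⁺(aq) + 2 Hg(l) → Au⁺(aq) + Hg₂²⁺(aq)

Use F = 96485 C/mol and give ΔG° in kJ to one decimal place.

-131.2 kJ

As written, Au³⁺/Au⁺ is reduced (cathode) and Hg₂²⁺/Hg is oxidised (anode), so E°cell = (+1.44) − (+0.76) = +0.68 V.
Balancing electrons gives n = 2.
ΔG° = −nFE° = −(2)(96485)(+0.68) = -131,220 J = -131.2 kJ.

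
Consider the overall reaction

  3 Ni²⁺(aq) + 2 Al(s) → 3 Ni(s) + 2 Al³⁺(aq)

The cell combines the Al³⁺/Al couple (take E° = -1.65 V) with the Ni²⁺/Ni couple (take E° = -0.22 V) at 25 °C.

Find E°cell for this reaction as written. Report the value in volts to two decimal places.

The Ni²⁺/Ni couple has the higher reduction potential, so it is the cathode; Al³⁺/Al is oxidised at the anode.
E°cell = E°(cathode) − E°(anode) = (-0.22) − (-1.65) = +1.43 V.
Since E°cell > 0, the reaction is spontaneous under standard conditions.

+1.43 V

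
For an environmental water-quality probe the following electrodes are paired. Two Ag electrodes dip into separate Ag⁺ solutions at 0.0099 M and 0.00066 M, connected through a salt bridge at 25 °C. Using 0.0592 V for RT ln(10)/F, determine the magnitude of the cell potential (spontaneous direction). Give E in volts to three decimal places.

For a concentration cell E°cell = 0. The 0.0099 M side is the cathode (reduction is favoured where [Ag⁺] is higher).
With n = 1, E = −(0.0592/1) log([Ag⁺]ₐₙ/[Ag⁺]꜀ₐₜ) = −(0.0592/1) log(0.00066/0.0099) = −(0.0592/1)(-1.176) = +0.070 V.

+0.070 V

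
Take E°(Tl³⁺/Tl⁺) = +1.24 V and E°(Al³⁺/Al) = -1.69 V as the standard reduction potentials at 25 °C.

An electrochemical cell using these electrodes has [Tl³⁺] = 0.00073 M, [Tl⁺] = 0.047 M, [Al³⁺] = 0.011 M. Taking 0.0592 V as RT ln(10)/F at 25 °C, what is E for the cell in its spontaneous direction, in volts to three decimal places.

Tl³⁺/Tl⁺ is the cathode (higher E°), Al³⁺/Al the anode: E°cell = +1.24 − (-1.69) = +2.93 V, n = 6.
Overall: 3 Tl³⁺(aq) + 2 Al(s) → 3 Tl⁺(aq) + 2 Al³⁺(aq)
Q = [Tl⁺]^3·[Al³⁺]^2 / ([Tl³⁺]^3); log Q = 1.509.
E = E° − (0.0592/n) log Q = +2.93 − (0.0592/6)(1.509) = +2.915 V.

+2.915 V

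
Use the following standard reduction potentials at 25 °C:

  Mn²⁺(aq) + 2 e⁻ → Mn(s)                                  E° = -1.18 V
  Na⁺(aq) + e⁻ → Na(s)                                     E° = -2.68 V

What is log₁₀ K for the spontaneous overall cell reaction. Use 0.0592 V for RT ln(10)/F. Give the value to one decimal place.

Cathode: Mn²⁺/Mn; anode: Na⁺/Na. E°cell = +1.50 V, n = 2.
log K = nE°cell / 0.0592 = (2)(+1.50) / 0.0592 = 50.7.

50.7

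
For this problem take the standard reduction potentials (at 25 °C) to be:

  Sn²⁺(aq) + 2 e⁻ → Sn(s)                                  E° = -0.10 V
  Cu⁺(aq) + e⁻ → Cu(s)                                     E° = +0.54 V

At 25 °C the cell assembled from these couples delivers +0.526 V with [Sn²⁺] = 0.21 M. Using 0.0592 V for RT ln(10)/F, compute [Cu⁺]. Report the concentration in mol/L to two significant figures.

Cu⁺/Cu is the cathode, Sn²⁺/Sn the anode: E°cell = +0.64 V, n = 2.
Overall reaction: 2 Cu⁺(aq) + Sn(s) → 2 Cu(s) + Sn²⁺(aq); Q = [Sn²⁺]^1/[Cu⁺]^2.
From E = E° − (0.0592/n) log Q: log Q = (E° − E)·n/0.0592 = (+0.64 − (+0.526))·2/0.0592 = 3.8514.
So 2·log[Cu⁺] = 1·log(0.21) − log Q = -0.6778 − (3.8514) = -4.5292; log[Cu⁺] = -4.5292 / 2 = -2.2646; [Cu⁺] = 10^(-2.2646) ≈ 0.0054 M.

0.0054 M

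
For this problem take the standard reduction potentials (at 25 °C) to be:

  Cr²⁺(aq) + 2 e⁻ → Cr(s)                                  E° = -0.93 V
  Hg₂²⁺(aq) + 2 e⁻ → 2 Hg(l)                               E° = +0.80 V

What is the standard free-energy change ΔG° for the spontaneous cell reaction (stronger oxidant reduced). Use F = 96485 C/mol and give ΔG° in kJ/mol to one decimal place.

-333.8 kJ/mol

Hg₂²⁺/Hg (E° = +0.80 V) is the cathode; Cr²⁺/Cr (E° = -0.93 V) is the anode, so E°cell = +1.73 V.
Balancing electrons gives n = 2 (lcm of 2 and 2).
ΔG° = −nFE° = −(2)(96485)(+1.73) = -333,838 J = -333.8 kJ/mol.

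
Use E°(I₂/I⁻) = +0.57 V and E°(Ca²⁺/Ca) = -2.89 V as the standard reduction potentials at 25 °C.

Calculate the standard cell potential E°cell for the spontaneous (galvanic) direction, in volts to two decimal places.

The I₂/I⁻ couple has the higher reduction potential, so it is the cathode; Ca²⁺/Ca is oxidised at the anode.
E°cell = E°(cathode) − E°(anode) = (+0.57) − (-2.89) = +3.46 V.

+3.46 V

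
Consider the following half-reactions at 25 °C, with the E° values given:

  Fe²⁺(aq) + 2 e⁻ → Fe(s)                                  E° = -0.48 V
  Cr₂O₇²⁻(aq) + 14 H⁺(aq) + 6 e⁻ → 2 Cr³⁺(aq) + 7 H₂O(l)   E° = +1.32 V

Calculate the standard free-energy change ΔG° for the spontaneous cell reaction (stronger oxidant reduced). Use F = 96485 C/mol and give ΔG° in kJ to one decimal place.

-1042.0 kJ

Cr₂O₇²⁻/Cr³⁺ (E° = +1.32 V) is the cathode; Fe²⁺/Fe (E° = -0.48 V) is the anode, so E°cell = +1.80 V.
Balancing electrons gives n = 6 (lcm of 6 and 2).
ΔG° = −nFE° = −(6)(96485)(+1.80) = -1,042,038 J = -1042.0 kJ.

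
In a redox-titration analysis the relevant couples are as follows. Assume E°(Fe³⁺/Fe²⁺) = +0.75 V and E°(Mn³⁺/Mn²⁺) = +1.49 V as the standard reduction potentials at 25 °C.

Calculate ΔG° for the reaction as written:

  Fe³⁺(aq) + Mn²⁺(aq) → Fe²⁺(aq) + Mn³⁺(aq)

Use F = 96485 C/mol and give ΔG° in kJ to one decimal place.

As written, Fe³⁺/Fe²⁺ is reduced (cathode) and Mn³⁺/Mn²⁺ is oxidised (anode), so E°cell = (+0.75) − (+1.49) = -0.74 V.
Balancing electrons gives n = 1.
ΔG° = −nFE° = −(1)(96485)(-0.74) = 71,399 J = +71.4 kJ.

+71.4 kJ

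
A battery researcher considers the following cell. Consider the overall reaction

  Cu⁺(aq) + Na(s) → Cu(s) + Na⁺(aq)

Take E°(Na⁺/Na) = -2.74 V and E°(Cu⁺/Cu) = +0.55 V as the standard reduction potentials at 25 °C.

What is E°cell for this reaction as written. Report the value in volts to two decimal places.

+3.29 V

The Cu⁺/Cu couple has the higher reduction potential, so it is the cathode; Na⁺/Na is oxidised at the anode.
E°cell = E°(cathode) − E°(anode) = (+0.55) − (-2.74) = +3.29 V.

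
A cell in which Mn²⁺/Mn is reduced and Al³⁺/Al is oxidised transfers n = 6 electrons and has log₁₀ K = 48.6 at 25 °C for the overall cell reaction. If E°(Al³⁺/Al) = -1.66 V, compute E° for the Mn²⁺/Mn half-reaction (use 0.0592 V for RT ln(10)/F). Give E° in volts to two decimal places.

-1.18 V

E°cell = (0.0592/n)·log K = (0.0592/6)(48.6) = +0.480 V.
Since Mn²⁺/Mn is the cathode and Al³⁺/Al the anode, E°cell = E°(Mn²⁺/Mn) − E°(Al³⁺/Al).
So E°(Mn²⁺/Mn) = E°cell + E°(Al³⁺/Al) = +0.480 + (-1.66) = -1.18 V.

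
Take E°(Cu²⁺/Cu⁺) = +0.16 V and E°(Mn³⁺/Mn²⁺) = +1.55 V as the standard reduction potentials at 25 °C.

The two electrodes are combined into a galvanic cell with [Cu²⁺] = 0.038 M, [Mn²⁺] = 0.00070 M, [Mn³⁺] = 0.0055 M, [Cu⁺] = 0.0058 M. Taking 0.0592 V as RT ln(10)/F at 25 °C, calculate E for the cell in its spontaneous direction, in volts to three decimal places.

Mn³⁺/Mn²⁺ is the cathode (higher E°), Cu²⁺/Cu⁺ the anode: E°cell = +1.55 − (+0.16) = +1.39 V, n = 1.
Overall: Mn³⁺(aq) + Cu⁺(aq) → Mn²⁺(aq) + Cu²⁺(aq)
Q = [Mn²⁺]·[Cu²⁺] / ([Mn³⁺]·[Cu⁺]); log Q = -0.079.
E = E° − (0.0592/n) log Q = +1.39 − (0.0592/1)(-0.079) = +1.395 V.

+1.395 V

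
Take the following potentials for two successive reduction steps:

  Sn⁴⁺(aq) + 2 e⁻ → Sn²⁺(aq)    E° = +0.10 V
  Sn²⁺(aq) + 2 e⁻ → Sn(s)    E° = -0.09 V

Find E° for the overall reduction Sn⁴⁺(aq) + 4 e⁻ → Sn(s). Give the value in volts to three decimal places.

+0.005 V

Since ΔG° = −nFE° is additive over sequential reductions, n₃E°₃ = n₁E°₁ + n₂E°₂.
E°₃ = (2×+0.10 + 2×-0.09) / 4 = (+0.020) / 4 = +0.005 V.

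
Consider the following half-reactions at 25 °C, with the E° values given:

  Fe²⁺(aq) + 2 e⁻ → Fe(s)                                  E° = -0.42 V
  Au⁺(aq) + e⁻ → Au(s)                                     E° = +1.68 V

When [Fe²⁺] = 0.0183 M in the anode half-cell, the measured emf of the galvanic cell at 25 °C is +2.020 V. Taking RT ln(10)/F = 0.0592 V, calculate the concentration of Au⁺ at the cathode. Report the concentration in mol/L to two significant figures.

0.0060 M

Au⁺/Au is the cathode, Fe²⁺/Fe the anode: E°cell = +2.10 V, n = 2.
Overall reaction: 2 Au⁺(aq) + Fe(s) → 2 Au(s) + Fe²⁺(aq); Q = [Fe²⁺]^1/[Au⁺]^2.
From E = E° − (0.0592/n) log Q: log Q = (E° − E)·n/0.0592 = (+2.10 − (+2.020))·2/0.0592 = 2.7027.
So 2·log[Au⁺] = 1·log(0.0183) − log Q = -1.7375 − (2.7027) = -4.4402; log[Au⁺] = -4.4402 / 2 = -2.2201; [Au⁺] = 10^(-2.2201) ≈ 0.0060 M.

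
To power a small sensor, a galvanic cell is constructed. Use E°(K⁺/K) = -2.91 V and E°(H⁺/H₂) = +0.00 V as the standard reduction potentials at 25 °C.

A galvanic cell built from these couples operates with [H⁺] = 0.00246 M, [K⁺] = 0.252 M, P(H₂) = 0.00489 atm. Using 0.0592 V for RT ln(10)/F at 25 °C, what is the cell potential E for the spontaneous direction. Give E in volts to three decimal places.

+2.859 V

H⁺/H₂ is the cathode (higher E°), K⁺/K the anode: E°cell = +0.00 − (-2.91) = +2.91 V, n = 2.
Overall: 2 H⁺(aq) + 2 K(s) → H₂(g) + 2 K⁺(aq)
Q = P(H₂)·[K⁺]^2 / ([H⁺]^2); log Q = 1.710.
E = E° − (0.0592/n) log Q = +2.91 − (0.0592/2)(1.710) = +2.859 V.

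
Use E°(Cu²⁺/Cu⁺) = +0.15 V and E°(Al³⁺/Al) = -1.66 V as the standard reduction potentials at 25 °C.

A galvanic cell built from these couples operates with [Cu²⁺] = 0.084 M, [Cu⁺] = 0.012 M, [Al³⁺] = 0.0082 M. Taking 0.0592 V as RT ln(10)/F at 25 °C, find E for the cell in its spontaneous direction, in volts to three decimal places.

Cu²⁺/Cu⁺ is the cathode (higher E°), Al³⁺/Al the anode: E°cell = +0.15 − (-1.66) = +1.81 V, n = 3.
Overall: 3 Cu²⁺(aq) + Al(s) → 3 Cu⁺(aq) + Al³⁺(aq)
Q = [Cu⁺]^3·[Al³⁺] / ([Cu²⁺]^3); log Q = -4.621.
E = E° − (0.0592/n) log Q = +1.81 − (0.0592/3)(-4.621) = +1.901 V.

+1.901 V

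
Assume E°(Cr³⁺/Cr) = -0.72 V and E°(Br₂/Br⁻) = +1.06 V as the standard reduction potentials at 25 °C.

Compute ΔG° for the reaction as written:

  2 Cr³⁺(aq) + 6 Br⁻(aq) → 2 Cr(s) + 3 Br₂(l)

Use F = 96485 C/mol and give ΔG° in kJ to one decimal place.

As written, Cr³⁺/Cr is reduced (cathode) and Br₂/Br⁻ is oxidised (anode), so E°cell = (-0.72) − (+1.06) = -1.78 V.
Balancing electrons gives n = 6.
ΔG° = −nFE° = −(6)(96485)(-1.78) = 1,030,460 J = +1030.5 kJ.

+1030.5 kJ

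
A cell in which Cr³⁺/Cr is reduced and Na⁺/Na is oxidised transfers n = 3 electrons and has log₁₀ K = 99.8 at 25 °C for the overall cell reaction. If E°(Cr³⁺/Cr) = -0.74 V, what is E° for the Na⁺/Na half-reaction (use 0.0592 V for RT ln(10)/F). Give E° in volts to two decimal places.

E°cell = (0.0592/n)·log K = (0.0592/3)(99.8) = +1.969 V.
Since Cr³⁺/Cr is the cathode and Na⁺/Na the anode, E°cell = E°(Cr³⁺/Cr) − E°(Na⁺/Na).
So E°(Na⁺/Na) = E°(Cr³⁺/Cr) − E°cell = (-0.74) − (+1.969) = -2.71 V.

-2.71 V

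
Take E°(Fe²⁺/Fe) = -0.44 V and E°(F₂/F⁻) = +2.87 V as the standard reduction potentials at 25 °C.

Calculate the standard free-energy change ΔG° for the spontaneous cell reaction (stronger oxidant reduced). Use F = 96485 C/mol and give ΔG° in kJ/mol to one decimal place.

-638.7 kJ/mol

F₂/F⁻ (E° = +2.87 V) is the cathode; Fe²⁺/Fe (E° = -0.44 V) is the anode, so E°cell = +3.31 V.
Balancing electrons gives n = 2 (lcm of 2 and 2).
ΔG° = −nFE° = −(2)(96485)(+3.31) = -638,731 J = -638.7 kJ/mol.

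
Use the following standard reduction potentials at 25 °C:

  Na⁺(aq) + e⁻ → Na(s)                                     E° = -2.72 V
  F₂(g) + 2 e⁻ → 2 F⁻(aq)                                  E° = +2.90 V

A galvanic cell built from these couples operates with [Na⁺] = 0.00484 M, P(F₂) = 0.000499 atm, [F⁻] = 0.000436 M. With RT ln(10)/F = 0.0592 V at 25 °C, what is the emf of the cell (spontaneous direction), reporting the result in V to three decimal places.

+5.858 V

F₂/F⁻ is the cathode (higher E°), Na⁺/Na the anode: E°cell = +2.90 − (-2.72) = +5.62 V, n = 2.
Overall: F₂(g) + 2 Na(s) → 2 F⁻(aq) + 2 Na⁺(aq)
Q = [F⁻]^2·[Na⁺]^2 / (P(F₂)); log Q = -8.049.
E = E° − (0.0592/n) log Q = +5.62 − (0.0592/2)(-8.049) = +5.858 V.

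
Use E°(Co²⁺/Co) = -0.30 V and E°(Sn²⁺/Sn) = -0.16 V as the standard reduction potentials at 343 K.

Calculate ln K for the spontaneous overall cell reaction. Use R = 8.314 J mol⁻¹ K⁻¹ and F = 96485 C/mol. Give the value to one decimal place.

Cathode: Sn²⁺/Sn; anode: Co²⁺/Co. E°cell = (-0.16) − (-0.30) = +0.14 V, with n = 2.
ΔG° = −nFE° = −RT ln K, so ln K = nFE°/(RT) = (2)(96485)(+0.14) / ((8.314)(343)) = 9.474.

9.5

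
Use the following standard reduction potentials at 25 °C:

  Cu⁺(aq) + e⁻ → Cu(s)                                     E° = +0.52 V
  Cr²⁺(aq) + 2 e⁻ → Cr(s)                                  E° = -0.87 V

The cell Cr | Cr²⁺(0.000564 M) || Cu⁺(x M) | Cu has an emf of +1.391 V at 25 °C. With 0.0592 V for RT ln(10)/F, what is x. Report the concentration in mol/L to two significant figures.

0.025 M

Cu⁺/Cu is the cathode, Cr²⁺/Cr the anode: E°cell = +1.39 V, n = 2.
Overall reaction: 2 Cu⁺(aq) + Cr(s) → 2 Cu(s) + Cr²⁺(aq); Q = [Cr²⁺]^1/[Cu⁺]^2.
From E = E° − (0.0592/n) log Q: log Q = (E° − E)·n/0.0592 = (+1.39 − (+1.391))·2/0.0592 = -0.0338.
So 2·log[Cu⁺] = 1·log(0.000564) − log Q = -3.2487 − (-0.0338) = -3.2149; log[Cu⁺] = -3.2149 / 2 = -1.6075; [Cu⁺] = 10^(-1.6075) ≈ 0.025 M.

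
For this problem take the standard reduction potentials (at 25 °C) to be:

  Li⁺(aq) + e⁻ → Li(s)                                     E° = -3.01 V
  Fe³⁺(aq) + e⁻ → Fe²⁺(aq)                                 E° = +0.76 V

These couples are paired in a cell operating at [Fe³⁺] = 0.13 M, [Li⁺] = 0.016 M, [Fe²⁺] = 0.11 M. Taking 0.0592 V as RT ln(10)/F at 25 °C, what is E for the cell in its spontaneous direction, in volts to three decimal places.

Fe³⁺/Fe²⁺ is the cathode (higher E°), Li⁺/Li the anode: E°cell = +0.76 − (-3.01) = +3.77 V, n = 1.
Overall: Fe³⁺(aq) + Li(s) → Fe²⁺(aq) + Li⁺(aq)
Q = [Fe²⁺]·[Li⁺] / ([Fe³⁺]); log Q = -1.868.
E = E° − (0.0592/n) log Q = +3.77 − (0.0592/1)(-1.868) = +3.881 V.

+3.881 V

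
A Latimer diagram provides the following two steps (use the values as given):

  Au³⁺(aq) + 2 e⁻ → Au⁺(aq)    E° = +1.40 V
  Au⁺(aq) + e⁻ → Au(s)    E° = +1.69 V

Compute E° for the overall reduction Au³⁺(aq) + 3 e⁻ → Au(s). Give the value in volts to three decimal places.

+1.497 V

Adding the free-energy changes (−nFE°) of the two steps gives −n₃FE°₃ = −n₁FE°₁ − n₂FE°₂.
E°₃ = (2×+1.40 + 1×+1.69) / 3 = (+4.490) / 3 = +1.497 V.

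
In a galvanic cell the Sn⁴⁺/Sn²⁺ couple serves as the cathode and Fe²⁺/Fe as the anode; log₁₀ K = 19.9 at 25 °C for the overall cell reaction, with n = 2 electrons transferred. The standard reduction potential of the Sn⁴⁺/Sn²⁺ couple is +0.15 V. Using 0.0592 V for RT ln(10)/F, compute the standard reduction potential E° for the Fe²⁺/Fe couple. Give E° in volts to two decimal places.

-0.44 V

E°cell = (0.0592/n)·log K = (0.0592/2)(19.9) = +0.589 V.
Since Sn⁴⁺/Sn²⁺ is the cathode and Fe²⁺/Fe the anode, E°cell = E°(Sn⁴⁺/Sn²⁺) − E°(Fe²⁺/Fe).
So E°(Fe²⁺/Fe) = E°(Sn⁴⁺/Sn²⁺) − E°cell = (+0.15) − (+0.589) = -0.44 V.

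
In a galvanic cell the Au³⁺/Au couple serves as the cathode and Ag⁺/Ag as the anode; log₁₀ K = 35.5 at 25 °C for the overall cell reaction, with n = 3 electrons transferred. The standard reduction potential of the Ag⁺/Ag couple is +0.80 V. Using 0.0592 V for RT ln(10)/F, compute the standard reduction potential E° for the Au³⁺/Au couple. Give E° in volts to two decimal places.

E°cell = (0.0592/n)·log K = (0.0592/3)(35.5) = +0.701 V.
Since Au³⁺/Au is the cathode and Ag⁺/Ag the anode, E°cell = E°(Au³⁺/Au) − E°(Ag⁺/Ag).
So E°(Au³⁺/Au) = E°cell + E°(Ag⁺/Ag) = +0.701 + (+0.80) = +1.50 V.

+1.50 V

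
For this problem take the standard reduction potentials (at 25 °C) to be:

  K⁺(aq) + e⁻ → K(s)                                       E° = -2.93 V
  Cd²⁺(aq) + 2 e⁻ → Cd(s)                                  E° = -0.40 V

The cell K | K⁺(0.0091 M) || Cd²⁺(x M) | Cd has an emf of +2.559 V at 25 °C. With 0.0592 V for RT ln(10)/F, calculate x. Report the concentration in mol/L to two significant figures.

Cd²⁺/Cd is the cathode, K⁺/K the anode: E°cell = +2.53 V, n = 2.
Overall reaction: Cd²⁺(aq) + 2 K(s) → Cd(s) + 2 K⁺(aq); Q = [K⁺]^2/[Cd²⁺]^1.
From E = E° − (0.0592/n) log Q: log Q = (E° − E)·n/0.0592 = (+2.53 − (+2.559))·2/0.0592 = -0.9797.
So 1·log[Cd²⁺] = 2·log(0.0091) − log Q = -4.0819 − (-0.9797) = -3.1022; [Cd²⁺] = 10^(-3.1022) ≈ 0.00079 M.

0.00079 M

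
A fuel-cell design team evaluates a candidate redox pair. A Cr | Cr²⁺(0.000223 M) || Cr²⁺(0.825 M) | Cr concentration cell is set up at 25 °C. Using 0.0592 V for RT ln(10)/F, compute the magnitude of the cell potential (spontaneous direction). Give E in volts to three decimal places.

For a concentration cell E°cell = 0. The 0.825 M side is the cathode (reduction is favoured where [Cr²⁺] is higher).
With n = 2, E = −(0.0592/2) log([Cr²⁺]ₐₙ/[Cr²⁺]꜀ₐₜ) = −(0.0592/2) log(0.000223/0.825) = −(0.0592/2)(-3.568) = +0.106 V.

+0.106 V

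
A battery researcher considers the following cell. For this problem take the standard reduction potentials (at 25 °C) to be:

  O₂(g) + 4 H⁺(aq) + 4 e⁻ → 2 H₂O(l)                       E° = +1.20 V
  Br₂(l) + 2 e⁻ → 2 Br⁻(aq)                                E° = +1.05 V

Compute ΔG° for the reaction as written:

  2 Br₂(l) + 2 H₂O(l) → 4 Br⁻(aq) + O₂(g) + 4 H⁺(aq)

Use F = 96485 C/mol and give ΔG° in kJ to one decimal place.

+57.9 kJ

As written, Br₂/Br⁻ is reduced (cathode) and O₂/H₂O is oxidised (anode), so E°cell = (+1.05) − (+1.20) = -0.15 V.
Balancing electrons gives n = 4.
ΔG° = −nFE° = −(4)(96485)(-0.15) = 57,891 J = +57.9 kJ.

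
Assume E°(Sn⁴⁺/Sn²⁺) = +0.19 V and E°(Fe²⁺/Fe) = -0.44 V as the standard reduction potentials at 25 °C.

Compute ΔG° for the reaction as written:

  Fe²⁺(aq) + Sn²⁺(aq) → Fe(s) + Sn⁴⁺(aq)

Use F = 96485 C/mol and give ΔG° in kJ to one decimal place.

+121.6 kJ

As written, Fe²⁺/Fe is reduced (cathode) and Sn⁴⁺/Sn²⁺ is oxidised (anode), so E°cell = (-0.44) − (+0.19) = -0.63 V.
Balancing electrons gives n = 2.
ΔG° = −nFE° = −(2)(96485)(-0.63) = 121,571 J = +121.6 kJ.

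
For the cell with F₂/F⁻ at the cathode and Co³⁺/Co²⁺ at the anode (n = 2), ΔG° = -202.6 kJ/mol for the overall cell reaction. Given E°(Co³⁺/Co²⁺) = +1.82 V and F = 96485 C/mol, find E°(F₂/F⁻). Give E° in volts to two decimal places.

E°cell = −ΔG°/(nF) = −(-202.6×10³)/((2)(96485)) = +1.050 V.
Since F₂/F⁻ is the cathode and Co³⁺/Co²⁺ the anode, E°cell = E°(F₂/F⁻) − E°(Co³⁺/Co²⁺).
So E°(F₂/F⁻) = E°cell + E°(Co³⁺/Co²⁺) = +1.050 + (+1.82) = +2.87 V.

+2.87 V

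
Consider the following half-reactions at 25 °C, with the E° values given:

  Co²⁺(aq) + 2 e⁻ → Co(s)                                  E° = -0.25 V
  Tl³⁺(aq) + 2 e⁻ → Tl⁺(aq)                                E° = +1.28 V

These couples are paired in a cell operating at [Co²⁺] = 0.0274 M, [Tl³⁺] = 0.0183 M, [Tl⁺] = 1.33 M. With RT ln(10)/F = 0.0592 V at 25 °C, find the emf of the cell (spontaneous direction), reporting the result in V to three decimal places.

+1.521 V

Tl³⁺/Tl⁺ is the cathode (higher E°), Co²⁺/Co the anode: E°cell = +1.28 − (-0.25) = +1.53 V, n = 2.
Overall: Tl³⁺(aq) + Co(s) → Tl⁺(aq) + Co²⁺(aq)
Q = [Tl⁺]·[Co²⁺] / ([Tl³⁺]); log Q = 0.299.
E = E° − (0.0592/n) log Q = +1.53 − (0.0592/2)(0.299) = +1.521 V.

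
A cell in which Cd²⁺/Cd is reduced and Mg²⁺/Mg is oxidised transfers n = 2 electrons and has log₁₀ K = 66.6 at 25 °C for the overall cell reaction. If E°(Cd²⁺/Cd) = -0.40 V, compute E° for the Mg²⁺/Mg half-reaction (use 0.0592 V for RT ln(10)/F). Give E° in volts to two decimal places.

E°cell = (0.0592/n)·log K = (0.0592/2)(66.6) = +1.971 V.
Since Cd²⁺/Cd is the cathode and Mg²⁺/Mg the anode, E°cell = E°(Cd²⁺/Cd) − E°(Mg²⁺/Mg).
So E°(Mg²⁺/Mg) = E°(Cd²⁺/Cd) − E°cell = (-0.40) − (+1.971) = -2.37 V.

-2.37 V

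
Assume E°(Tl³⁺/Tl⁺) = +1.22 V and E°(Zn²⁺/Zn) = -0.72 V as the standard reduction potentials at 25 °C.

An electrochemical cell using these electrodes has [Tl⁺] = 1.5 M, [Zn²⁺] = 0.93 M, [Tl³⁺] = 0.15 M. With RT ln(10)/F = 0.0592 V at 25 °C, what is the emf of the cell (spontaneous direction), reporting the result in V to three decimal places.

Tl³⁺/Tl⁺ is the cathode (higher E°), Zn²⁺/Zn the anode: E°cell = +1.22 − (-0.72) = +1.94 V, n = 2.
Overall: Tl³⁺(aq) + Zn(s) → Tl⁺(aq) + Zn²⁺(aq)
Q = [Tl⁺]·[Zn²⁺] / ([Tl³⁺]); log Q = 0.968.
E = E° − (0.0592/n) log Q = +1.94 − (0.0592/2)(0.968) = +1.911 V.

+1.911 V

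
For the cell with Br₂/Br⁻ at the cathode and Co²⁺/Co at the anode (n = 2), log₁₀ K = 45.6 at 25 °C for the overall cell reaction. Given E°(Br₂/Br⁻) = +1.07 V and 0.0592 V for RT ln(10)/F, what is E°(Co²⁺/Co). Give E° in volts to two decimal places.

E°cell = (0.0592/n)·log K = (0.0592/2)(45.6) = +1.350 V.
Since Br₂/Br⁻ is the cathode and Co²⁺/Co the anode, E°cell = E°(Br₂/Br⁻) − E°(Co²⁺/Co).
So E°(Co²⁺/Co) = E°(Br₂/Br⁻) − E°cell = (+1.07) − (+1.350) = -0.28 V.

-0.28 V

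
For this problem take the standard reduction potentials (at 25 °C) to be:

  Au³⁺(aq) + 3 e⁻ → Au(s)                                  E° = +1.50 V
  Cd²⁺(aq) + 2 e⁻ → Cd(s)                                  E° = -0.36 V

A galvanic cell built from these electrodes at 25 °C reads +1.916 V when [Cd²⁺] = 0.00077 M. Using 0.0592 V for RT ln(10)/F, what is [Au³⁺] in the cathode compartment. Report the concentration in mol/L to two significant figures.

Au³⁺/Au is the cathode, Cd²⁺/Cd the anode: E°cell = +1.86 V, n = 6.
Overall reaction: 2 Au³⁺(aq) + 3 Cd(s) → 2 Au(s) + 3 Cd²⁺(aq); Q = [Cd²⁺]^3/[Au³⁺]^2.
From E = E° − (0.0592/n) log Q: log Q = (E° − E)·n/0.0592 = (+1.86 − (+1.916))·6/0.0592 = -5.6757.
So 2·log[Au³⁺] = 3·log(0.00077) − log Q = -9.3405 − (-5.6757) = -3.6648; log[Au³⁺] = -3.6648 / 2 = -1.8324; [Au³⁺] = 10^(-1.8324) ≈ 0.015 M.

0.015 M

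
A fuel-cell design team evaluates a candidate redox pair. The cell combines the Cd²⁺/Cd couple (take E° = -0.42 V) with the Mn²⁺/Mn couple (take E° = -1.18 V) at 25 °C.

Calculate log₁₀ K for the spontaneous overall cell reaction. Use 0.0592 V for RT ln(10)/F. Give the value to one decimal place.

25.7

Cathode: Cd²⁺/Cd; anode: Mn²⁺/Mn. E°cell = +0.76 V, n = 2.
log K = nE°cell / 0.0592 = (2)(+0.76) / 0.0592 = 25.7.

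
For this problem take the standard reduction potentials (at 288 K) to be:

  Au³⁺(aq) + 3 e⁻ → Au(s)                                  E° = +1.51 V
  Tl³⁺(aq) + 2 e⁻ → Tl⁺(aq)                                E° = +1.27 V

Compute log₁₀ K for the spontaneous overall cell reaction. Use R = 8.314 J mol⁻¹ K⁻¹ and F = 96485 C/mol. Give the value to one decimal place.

25.2

Cathode: Au³⁺/Au; anode: Tl³⁺/Tl⁺. E°cell = (+1.51) − (+1.27) = +0.24 V, with n = 6.
ΔG° = −nFE° = −RT ln K, so ln K = nFE°/(RT) = (6)(96485)(+0.24) / ((8.314)(288)) = 58.026.
log₁₀ K = 58.026 / ln 10 = 25.2.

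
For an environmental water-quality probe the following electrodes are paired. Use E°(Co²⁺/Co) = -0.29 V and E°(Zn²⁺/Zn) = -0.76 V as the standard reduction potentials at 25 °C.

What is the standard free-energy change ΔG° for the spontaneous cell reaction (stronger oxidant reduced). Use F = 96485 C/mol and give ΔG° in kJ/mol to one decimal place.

-90.7 kJ/mol

Co²⁺/Co (E° = -0.29 V) is the cathode; Zn²⁺/Zn (E° = -0.76 V) is the anode, so E°cell = +0.47 V.
Balancing electrons gives n = 2 (lcm of 2 and 2).
ΔG° = −nFE° = −(2)(96485)(+0.47) = -90,696 J = -90.7 kJ/mol.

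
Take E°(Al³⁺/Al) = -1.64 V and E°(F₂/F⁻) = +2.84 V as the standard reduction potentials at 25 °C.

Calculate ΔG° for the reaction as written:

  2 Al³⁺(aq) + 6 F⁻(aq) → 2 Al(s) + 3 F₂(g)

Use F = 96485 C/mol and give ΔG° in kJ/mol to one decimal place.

+2593.5 kJ/mol

As written, Al³⁺/Al is reduced (cathode) and F₂/F⁻ is oxidised (anode), so E°cell = (-1.64) − (+2.84) = -4.48 V.
Balancing electrons gives n = 6.
ΔG° = −nFE° = −(6)(96485)(-4.48) = 2,593,517 J = +2593.5 kJ/mol.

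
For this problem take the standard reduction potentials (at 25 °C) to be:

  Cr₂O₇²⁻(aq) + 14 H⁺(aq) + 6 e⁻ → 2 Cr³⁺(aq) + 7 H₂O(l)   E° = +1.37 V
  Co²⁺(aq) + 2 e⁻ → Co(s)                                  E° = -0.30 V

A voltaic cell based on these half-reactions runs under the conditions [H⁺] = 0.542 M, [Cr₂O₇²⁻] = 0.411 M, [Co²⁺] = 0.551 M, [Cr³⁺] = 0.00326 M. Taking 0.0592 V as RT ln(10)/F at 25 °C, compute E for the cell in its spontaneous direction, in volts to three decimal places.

Cr₂O₇²⁻/Cr³⁺ is the cathode (higher E°), Co²⁺/Co the anode: E°cell = +1.37 − (-0.30) = +1.67 V, n = 6.
Overall: Cr₂O₇²⁻(aq) + 14 H⁺(aq) + 3 Co(s) → 2 Cr³⁺(aq) + 7 H₂O(l) + 3 Co²⁺(aq)
Q = [Cr³⁺]^2·[Co²⁺]^3 / ([Cr₂O₇²⁻]·[H⁺]^14); log Q = -1.640.
E = E° − (0.0592/n) log Q = +1.67 − (0.0592/6)(-1.640) = +1.686 V.

+1.686 V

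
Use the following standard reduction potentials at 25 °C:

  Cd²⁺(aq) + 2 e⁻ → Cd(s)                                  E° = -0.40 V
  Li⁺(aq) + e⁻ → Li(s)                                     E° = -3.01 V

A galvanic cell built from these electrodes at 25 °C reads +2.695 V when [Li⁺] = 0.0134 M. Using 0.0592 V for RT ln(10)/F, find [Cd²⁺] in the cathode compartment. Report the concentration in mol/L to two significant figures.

0.13 M

Cd²⁺/Cd is the cathode, Li⁺/Li the anode: E°cell = +2.61 V, n = 2.
Overall reaction: Cd²⁺(aq) + 2 Li(s) → Cd(s) + 2 Li⁺(aq); Q = [Li⁺]^2/[Cd²⁺]^1.
From E = E° − (0.0592/n) log Q: log Q = (E° − E)·n/0.0592 = (+2.61 − (+2.695))·2/0.0592 = -2.8716.
So 1·log[Cd²⁺] = 2·log(0.0134) − log Q = -3.7458 − (-2.8716) = -0.8742; [Cd²⁺] = 10^(-0.8742) ≈ 0.13 M.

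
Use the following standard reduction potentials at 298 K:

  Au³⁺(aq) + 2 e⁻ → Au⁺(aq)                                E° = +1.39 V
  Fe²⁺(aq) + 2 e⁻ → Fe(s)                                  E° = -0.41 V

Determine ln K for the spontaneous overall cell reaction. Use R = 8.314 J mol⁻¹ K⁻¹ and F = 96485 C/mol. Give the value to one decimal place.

140.2

Cathode: Au³⁺/Au⁺; anode: Fe²⁺/Fe. E°cell = (+1.39) − (-0.41) = +1.80 V, with n = 2.
ΔG° = −nFE° = −RT ln K, so ln K = nFE°/(RT) = (2)(96485)(+1.80) / ((8.314)(298)) = 140.196.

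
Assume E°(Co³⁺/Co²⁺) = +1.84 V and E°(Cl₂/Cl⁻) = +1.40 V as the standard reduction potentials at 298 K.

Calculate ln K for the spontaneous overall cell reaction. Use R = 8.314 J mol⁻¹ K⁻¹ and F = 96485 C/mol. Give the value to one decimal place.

Cathode: Co³⁺/Co²⁺; anode: Cl₂/Cl⁻. E°cell = (+1.84) − (+1.40) = +0.44 V, with n = 2.
ΔG° = −nFE° = −RT ln K, so ln K = nFE°/(RT) = (2)(96485)(+0.44) / ((8.314)(298)) = 34.270.

34.3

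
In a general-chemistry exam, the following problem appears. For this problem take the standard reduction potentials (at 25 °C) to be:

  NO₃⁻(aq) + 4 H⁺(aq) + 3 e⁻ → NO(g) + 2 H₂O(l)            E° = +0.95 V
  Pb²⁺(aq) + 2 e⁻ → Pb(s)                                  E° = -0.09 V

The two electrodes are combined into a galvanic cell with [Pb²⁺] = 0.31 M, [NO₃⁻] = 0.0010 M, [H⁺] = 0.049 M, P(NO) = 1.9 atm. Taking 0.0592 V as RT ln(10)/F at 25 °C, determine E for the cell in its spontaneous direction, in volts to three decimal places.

NO₃⁻/NO is the cathode (higher E°), Pb²⁺/Pb the anode: E°cell = +0.95 − (-0.09) = +1.04 V, n = 6.
Overall: 2 NO₃⁻(aq) + 8 H⁺(aq) + 3 Pb(s) → 2 NO(g) + 4 H₂O(l) + 3 Pb²⁺(aq)
Q = P(NO)^2·[Pb²⁺]^3 / ([NO₃⁻]^2·[H⁺]^8); log Q = 15.510.
E = E° − (0.0592/n) log Q = +1.04 − (0.0592/6)(15.510) = +0.887 V.

+0.887 V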